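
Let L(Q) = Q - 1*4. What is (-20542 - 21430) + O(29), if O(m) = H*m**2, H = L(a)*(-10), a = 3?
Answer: -33562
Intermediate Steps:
L(Q) = -4 + Q (L(Q) = Q - 4 = -4 + Q)
H = 10 (H = (-4 + 3)*(-10) = -1*(-10) = 10)
O(m) = 10*m**2
(-20542 - 21430) + O(29) = (-20542 - 21430) + 10*29**2 = -41972 + 10*841 = -41972 + 8410 = -33562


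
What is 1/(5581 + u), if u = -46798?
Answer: -1/41217 ≈ -2.4262e-5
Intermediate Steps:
1/(5581 + u) = 1/(5581 - 46798) = 1/(-41217) = -1/41217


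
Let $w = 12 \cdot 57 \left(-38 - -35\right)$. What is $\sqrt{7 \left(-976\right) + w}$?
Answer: $2 i \sqrt{2221} \approx 94.255 i$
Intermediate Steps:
$w = -2052$ ($w = 684 \left(-38 + 35\right) = 684 \left(-3\right) = -2052$)
$\sqrt{7 \left(-976\right) + w} = \sqrt{7 \left(-976\right) - 2052} = \sqrt{-6832 - 2052} = \sqrt{-8884} = 2 i \sqrt{2221}$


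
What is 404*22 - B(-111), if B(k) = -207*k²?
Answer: 2559335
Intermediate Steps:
404*22 - B(-111) = 404*22 - (-207)*(-111)² = 8888 - (-207)*12321 = 8888 - 1*(-2550447) = 8888 + 2550447 = 2559335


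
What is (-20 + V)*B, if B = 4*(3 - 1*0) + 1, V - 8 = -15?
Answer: -351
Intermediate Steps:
V = -7 (V = 8 - 15 = -7)
B = 13 (B = 4*(3 + 0) + 1 = 4*3 + 1 = 12 + 1 = 13)
(-20 + V)*B = (-20 - 7)*13 = -27*13 = -351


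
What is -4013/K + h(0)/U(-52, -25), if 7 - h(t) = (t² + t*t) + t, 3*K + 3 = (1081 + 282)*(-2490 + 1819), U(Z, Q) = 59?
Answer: 7112333/53959984 ≈ 0.13181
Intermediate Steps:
K = -914576/3 (K = -1 + ((1081 + 282)*(-2490 + 1819))/3 = -1 + (1363*(-671))/3 = -1 + (⅓)*(-914573) = -1 - 914573/3 = -914576/3 ≈ -3.0486e+5)
h(t) = 7 - t - 2*t² (h(t) = 7 - ((t² + t*t) + t) = 7 - ((t² + t²) + t) = 7 - (2*t² + t) = 7 - (t + 2*t²) = 7 + (-t - 2*t²) = 7 - t - 2*t²)
-4013/K + h(0)/U(-52, -25) = -4013/(-914576/3) + (7 - 1*0 - 2*0²)/59 = -4013*(-3/914576) + (7 + 0 - 2*0)*(1/59) = 12039/914576 + (7 + 0 + 0)*(1/59) = 12039/914576 + 7*(1/59) = 12039/914576 + 7/59 = 7112333/53959984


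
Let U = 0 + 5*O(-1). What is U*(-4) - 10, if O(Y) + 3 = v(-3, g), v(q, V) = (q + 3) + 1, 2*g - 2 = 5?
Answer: 30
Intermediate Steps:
g = 7/2 (g = 1 + (1/2)*5 = 1 + 5/2 = 7/2 ≈ 3.5000)
v(q, V) = 4 + q (v(q, V) = (3 + q) + 1 = 4 + q)
O(Y) = -2 (O(Y) = -3 + (4 - 3) = -3 + 1 = -2)
U = -10 (U = 0 + 5*(-2) = 0 - 10 = -10)
U*(-4) - 10 = -10*(-4) - 10 = 40 - 10 = 30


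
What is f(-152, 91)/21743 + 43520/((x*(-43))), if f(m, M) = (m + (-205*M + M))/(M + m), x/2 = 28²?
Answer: -1764364668/2794562561 ≈ -0.63136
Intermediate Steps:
x = 1568 (x = 2*28² = 2*784 = 1568)
f(m, M) = (m - 204*M)/(M + m)
f(-152, 91)/21743 + 43520/((x*(-43))) = ((-152 - 204*91)/(91 - 152))/21743 + 43520/((1568*(-43))) = ((-152 - 18564)/(-61))*(1/21743) + 43520/(-67424) = -1/61*(-18716)*(1/21743) + 43520*(-1/67424) = (18716/61)*(1/21743) - 1360/2107 = 18716/1326323 - 1360/2107 = -1764364668/2794562561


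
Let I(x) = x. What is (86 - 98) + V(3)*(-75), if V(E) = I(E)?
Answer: -237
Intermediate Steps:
V(E) = E
(86 - 98) + V(3)*(-75) = (86 - 98) + 3*(-75) = -12 - 225 = -237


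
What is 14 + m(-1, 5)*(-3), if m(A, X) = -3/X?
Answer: 79/5 ≈ 15.800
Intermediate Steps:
14 + m(-1, 5)*(-3) = 14 - 3/5*(-3) = 14 - 3*⅕*(-3) = 14 - ⅗*(-3) = 14 + 9/5 = 79/5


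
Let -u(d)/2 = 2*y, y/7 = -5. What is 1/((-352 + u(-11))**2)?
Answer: 1/44944 ≈ 2.2250e-5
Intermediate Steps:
y = -35 (y = 7*(-5) = -35)
u(d) = 140 (u(d) = -4*(-35) = -2*(-70) = 140)
1/((-352 + u(-11))**2) = 1/((-352 + 140)**2) = 1/((-212)**2) = 1/44944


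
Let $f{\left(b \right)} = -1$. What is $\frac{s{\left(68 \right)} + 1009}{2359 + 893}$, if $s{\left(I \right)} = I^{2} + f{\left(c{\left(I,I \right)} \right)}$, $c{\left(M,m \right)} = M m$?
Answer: $\frac{1408}{813} \approx 1.7319$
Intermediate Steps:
$s{\left(I \right)} = -1 + I^{2}$ ($s{\left(I \right)} = I^{2} - 1 = -1 + I^{2}$)
$\frac{s{\left(68 \right)} + 1009}{2359 + 893} = \frac{\left(-1 + 68^{2}\right) + 1009}{2359 + 893} = \frac{\left(-1 + 4624\right) + 1009}{3252} = \left(4623 + 1009\right) \frac{1}{3252} = 5632 \cdot \frac{1}{3252} = \frac{1408}{813}$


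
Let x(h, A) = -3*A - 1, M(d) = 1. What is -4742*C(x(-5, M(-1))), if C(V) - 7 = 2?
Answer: -42678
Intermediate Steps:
x(h, A) = -1 - 3*A
C(V) = 9 (C(V) = 7 + 2 = 9)
-4742*C(x(-5, M(-1))) = -4742*9 = -42678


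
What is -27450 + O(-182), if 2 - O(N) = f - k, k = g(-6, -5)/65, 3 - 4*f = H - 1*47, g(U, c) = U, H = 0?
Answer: -3569877/130 ≈ -27461.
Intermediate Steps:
f = 25/2 (f = ¾ - (0 - 1*47)/4 = ¾ - (0 - 47)/4 = ¾ - ¼*(-47) = ¾ + 47/4 = 25/2 ≈ 12.500)
k = -6/65 ≈ -0.092308
O(N) = -1377/130 (O(N) = 2 - (25/2 - 1*(-6/65)) = 2 - (25/2 + 6/65) = 2 - 1*1637/130 = 2 - 1637/130 = -1377/130)
-27450 + O(-182) = -27450 - 1377/130 = -3569877/130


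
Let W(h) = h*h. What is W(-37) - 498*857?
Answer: -425417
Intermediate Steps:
W(h) = h²
W(-37) - 498*857 = (-37)² - 498*857 = 1369 - 426786 = -425417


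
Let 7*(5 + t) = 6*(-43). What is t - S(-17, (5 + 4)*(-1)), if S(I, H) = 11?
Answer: -370/7 ≈ -52.857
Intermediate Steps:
t = -293/7 (t = -5 + (6*(-43))/7 = -5 + (⅐)*(-258) = -5 - 258/7 = -293/7 ≈ -41.857)
t - S(-17, (5 + 4)*(-1)) = -293/7 - 1*11 = -293/7 - 11 = -370/7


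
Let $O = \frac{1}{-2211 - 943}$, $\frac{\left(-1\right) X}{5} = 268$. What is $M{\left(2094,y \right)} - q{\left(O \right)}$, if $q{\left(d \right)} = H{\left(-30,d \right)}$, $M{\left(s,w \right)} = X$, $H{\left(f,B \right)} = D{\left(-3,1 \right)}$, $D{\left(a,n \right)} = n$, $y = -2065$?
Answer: $-1341$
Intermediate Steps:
$X = -1340$ ($X = \left(-5\right) 268 = -1340$)
$H{\left(f,B \right)} = 1$
$O = - \frac{1}{3154}$ ($O = \frac{1}{-3154} = - \frac{1}{3154} \approx -0.00031706$)
$M{\left(s,w \right)} = -1340$
$q{\left(d \right)} = 1$
$M{\left(2094,y \right)} - q{\left(O \right)} = -1340 - 1 = -1341$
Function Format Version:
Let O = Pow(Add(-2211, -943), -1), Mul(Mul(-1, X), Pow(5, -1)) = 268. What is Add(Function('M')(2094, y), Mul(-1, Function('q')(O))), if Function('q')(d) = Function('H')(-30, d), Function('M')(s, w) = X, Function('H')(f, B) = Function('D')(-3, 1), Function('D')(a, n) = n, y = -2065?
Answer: -1341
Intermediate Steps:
X = -1340 (X = Mul(-5, 268) = -1340)
Function('H')(f, B) = 1
O = Rational(-1, 3154) (O = Pow(-3154, -1) = Rational(-1, 3154) ≈ -0.00031706)
Function('M')(s, w) = -1340
Function('q')(d) = 1
Add(Function('M')(2094, y), Mul(-1, Function('q')(O))) = Add(-1340, Mul(-1, 1)) = Add(-1340, -1) = -1341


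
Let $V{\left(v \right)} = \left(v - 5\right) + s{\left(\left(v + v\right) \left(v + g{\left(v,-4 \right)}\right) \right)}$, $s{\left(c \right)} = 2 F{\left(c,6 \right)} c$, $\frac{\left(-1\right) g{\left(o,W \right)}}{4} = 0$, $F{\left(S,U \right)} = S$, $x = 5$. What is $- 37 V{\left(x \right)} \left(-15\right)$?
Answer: $2775000$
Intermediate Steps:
$g{\left(o,W \right)} = 0$ ($g{\left(o,W \right)} = \left(-4\right) 0 = 0$)
$s{\left(c \right)} = 2 c^{2}$ ($s{\left(c \right)} = 2 c c = 2 c^{2}$)
$V{\left(v \right)} = -5 + v + 8 v^{4}$ ($V{\left(v \right)} = \left(v - 5\right) + 2 \left(\left(v + v\right) \left(v + 0\right)\right)^{2} = \left(-5 + v\right) + 2 \left(2 v v\right)^{2} = \left(-5 + v\right) + 2 \left(2 v^{2}\right)^{2} = \left(-5 + v\right) + 2 \cdot 4 v^{4} = \left(-5 + v\right) + 8 v^{4} = -5 + v + 8 v^{4}$)
$- 37 V{\left(x \right)} \left(-15\right) = - 37 \left(-5 + 5 + 8 \cdot 5^{4}\right) \left(-15\right) = - 37 \left(-5 + 5 + 8 \cdot 625\right) \left(-15\right) = - 37 \left(-5 + 5 + 5000\right) \left(-15\right) = \left(-37\right) 5000 \left(-15\right) = \left(-185000\right) \left(-15\right) = 2775000$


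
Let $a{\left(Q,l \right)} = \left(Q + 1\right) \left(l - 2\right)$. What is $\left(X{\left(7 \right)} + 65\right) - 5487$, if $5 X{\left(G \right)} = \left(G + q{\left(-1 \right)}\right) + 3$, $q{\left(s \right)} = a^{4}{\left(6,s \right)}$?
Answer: $\frac{167381}{5} \approx 33476.0$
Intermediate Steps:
$a{\left(Q,l \right)} = \left(1 + Q\right) \left(-2 + l\right)$
$q{\left(s \right)} = \left(-14 + 7 s\right)^{4}$ ($q{\left(s \right)} = \left(-2 + s - 12 + 6 s\right)^{4} = \left(-14 + 7 s\right)^{4}$)
$X{\left(G \right)} = \frac{194484}{5} + \frac{G}{5}$ ($X{\left(G \right)} = \frac{\left(G + 2401 \left(-2 - 1\right)^{4}\right) + 3}{5} = \frac{\left(G + 2401 \left(-3\right)^{4}\right) + 3}{5} = \frac{\left(G + 2401 \cdot 81\right) + 3}{5} = \frac{\left(G + 194481\right) + 3}{5} = \frac{\left(194481 + G\right) + 3}{5} = \frac{194484 + G}{5} = \frac{194484}{5} + \frac{G}{5}$)
$\left(X{\left(7 \right)} + 65\right) - 5487 = \left(\left(\frac{194484}{5} + \frac{1}{5} \cdot 7\right) + 65\right) - 5487 = \left(\left(\frac{194484}{5} + \frac{7}{5}\right) + 65\right) - 5487 = \left(\frac{194491}{5} + 65\right) - 5487 = \frac{194816}{5} - 5487 = \frac{167381}{5}$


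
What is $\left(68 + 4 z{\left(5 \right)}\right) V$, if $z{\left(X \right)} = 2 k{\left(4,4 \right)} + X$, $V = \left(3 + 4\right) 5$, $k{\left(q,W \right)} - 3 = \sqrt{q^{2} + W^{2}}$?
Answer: $3920 + 1120 \sqrt{2} \approx 5503.9$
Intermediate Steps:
$k{\left(q,W \right)} = 3 + \sqrt{W^{2} + q^{2}}$ ($k{\left(q,W \right)} = 3 + \sqrt{q^{2} + W^{2}} = 3 + \sqrt{W^{2} + q^{2}}$)
$V = 35$ ($V = 7 \cdot 5 = 35$)
$z{\left(X \right)} = 6 + X + 8 \sqrt{2}$ ($z{\left(X \right)} = 2 \left(3 + \sqrt{4^{2} + 4^{2}}\right) + X = 2 \left(3 + \sqrt{16 + 16}\right) + X = 2 \left(3 + \sqrt{32}\right) + X = 2 \left(3 + 4 \sqrt{2}\right) + X = \left(6 + 8 \sqrt{2}\right) + X = 6 + X + 8 \sqrt{2}$)
$\left(68 + 4 z{\left(5 \right)}\right) V = \left(68 + 4 \left(6 + 5 + 8 \sqrt{2}\right)\right) 35 = \left(68 + 4 \left(11 + 8 \sqrt{2}\right)\right) 35 = \left(68 + \left(44 + 32 \sqrt{2}\right)\right) 35 = \left(112 + 32 \sqrt{2}\right) 35 = 3920 + 1120 \sqrt{2}$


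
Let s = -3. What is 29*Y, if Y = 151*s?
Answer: -13137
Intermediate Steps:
Y = -453 (Y = 151*(-3) = -453)
29*Y = 29*(-453) = -13137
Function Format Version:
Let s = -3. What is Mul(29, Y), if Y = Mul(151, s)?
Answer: -13137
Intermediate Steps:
Y = -453 (Y = Mul(151, -3) = -453)
Mul(29, Y) = Mul(29, -453) = -13137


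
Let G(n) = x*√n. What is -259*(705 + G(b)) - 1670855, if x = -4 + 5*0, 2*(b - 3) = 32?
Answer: -1853450 + 1036*√19 ≈ -1.8489e+6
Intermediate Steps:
b = 19 (b = 3 + (½)*32 = 3 + 16 = 19)
x = -4 (x = -4 + 0 = -4)
G(n) = -4*√n
-259*(705 + G(b)) - 1670855 = -259*(705 - 4*√19) - 1670855 = (-182595 + 1036*√19) - 1670855 = -1853450 + 1036*√19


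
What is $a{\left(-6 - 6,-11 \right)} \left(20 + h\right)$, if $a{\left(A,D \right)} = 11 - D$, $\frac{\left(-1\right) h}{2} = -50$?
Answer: $2640$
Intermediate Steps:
$h = 100$ ($h = \left(-2\right) \left(-50\right) = 100$)
$a{\left(-6 - 6,-11 \right)} \left(20 + h\right) = \left(11 - -11\right) \left(20 + 100\right) = \left(11 + 11\right) 120 = 22 \cdot 120 = 2640$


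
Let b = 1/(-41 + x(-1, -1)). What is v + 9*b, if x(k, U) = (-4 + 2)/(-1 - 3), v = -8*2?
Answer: -146/9 ≈ -16.222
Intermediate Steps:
v = -16
x(k, U) = ½ (x(k, U) = -2/(-4) = -2*(-¼) = ½)
b = -2/81 (b = 1/(-41 + ½) = 1/(-81/2) = -2/81 ≈ -0.024691)
v + 9*b = -16 + 9*(-2/81) = -16 - 2/9 = -146/9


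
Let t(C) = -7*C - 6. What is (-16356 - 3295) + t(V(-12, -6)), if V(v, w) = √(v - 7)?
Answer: -19657 - 7*I*√19 ≈ -19657.0 - 30.512*I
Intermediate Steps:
V(v, w) = √(-7 + v)
t(C) = -6 - 7*C
(-16356 - 3295) + t(V(-12, -6)) = (-16356 - 3295) + (-6 - 7*√(-7 - 12)) = -19651 + (-6 - 7*I*√19) = -19657 - 7*I*√19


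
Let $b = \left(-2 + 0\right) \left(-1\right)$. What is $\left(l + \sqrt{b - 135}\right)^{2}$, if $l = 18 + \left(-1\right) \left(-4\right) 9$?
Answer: $\left(54 + i \sqrt{133}\right)^{2} \approx 2783.0 + 1245.5 i$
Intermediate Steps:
$b = 2$ ($b = \left(-2\right) \left(-1\right) = 2$)
$l = 54$ ($l = 18 + 4 \cdot 9 = 18 + 36 = 54$)
$\left(l + \sqrt{b - 135}\right)^{2} = \left(54 + \sqrt{2 - 135}\right)^{2} = \left(54 + \sqrt{-133}\right)^{2} = \left(54 + i \sqrt{133}\right)^{2}$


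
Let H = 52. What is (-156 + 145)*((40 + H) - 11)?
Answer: -891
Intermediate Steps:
(-156 + 145)*((40 + H) - 11) = (-156 + 145)*((40 + 52) - 11) = -11*(92 - 11) = -11*81 = -891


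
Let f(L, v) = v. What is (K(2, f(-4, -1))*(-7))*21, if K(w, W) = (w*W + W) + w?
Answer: 147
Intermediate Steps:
K(w, W) = W + w + W*w (K(w, W) = (W*w + W) + w = (W + W*w) + w = W + w + W*w)
(K(2, f(-4, -1))*(-7))*21 = ((-1 + 2 - 1*2)*(-7))*21 = ((-1 + 2 - 2)*(-7))*21 = -1*(-7)*21 = 7*21 = 147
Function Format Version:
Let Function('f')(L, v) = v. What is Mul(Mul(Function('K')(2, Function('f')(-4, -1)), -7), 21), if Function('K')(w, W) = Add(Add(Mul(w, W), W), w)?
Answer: 147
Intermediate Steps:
Function('K')(w, W) = Add(W, w, Mul(W, w)) (Function('K')(w, W) = Add(Add(Mul(W, w), W), w) = Add(Add(W, Mul(W, w)), w) = Add(W, w, Mul(W, w)))
Mul(Mul(Function('K')(2, Function('f')(-4, -1)), -7), 21) = Mul(Mul(Add(-1, 2, Mul(-1, 2)), -7), 21) = Mul(Mul(Add(-1, 2, -2), -7), 21) = Mul(Mul(-1, -7), 21) = Mul(7, 21) = 147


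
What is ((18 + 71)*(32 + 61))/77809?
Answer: 8277/77809 ≈ 0.10638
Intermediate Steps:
((18 + 71)*(32 + 61))/77809 = (89*93)*(1/77809) = 8277*(1/77809) = 8277/77809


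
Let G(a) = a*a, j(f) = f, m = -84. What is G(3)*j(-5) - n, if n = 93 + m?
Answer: -54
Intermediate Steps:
G(a) = a**2
n = 9 (n = 93 - 84 = 9)
G(3)*j(-5) - n = 3**2*(-5) - 1*9 = 9*(-5) - 9 = -45 - 9 = -54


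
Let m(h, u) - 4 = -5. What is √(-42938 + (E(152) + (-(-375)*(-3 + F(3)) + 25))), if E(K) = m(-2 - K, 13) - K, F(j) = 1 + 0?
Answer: 2*I*√10954 ≈ 209.32*I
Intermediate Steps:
m(h, u) = -1 (m(h, u) = 4 - 5 = -1)
F(j) = 1
E(K) = -1 - K
√(-42938 + (E(152) + (-(-375)*(-3 + F(3)) + 25))) = √(-42938 + ((-1 - 1*152) + (-(-375)*(-3 + 1) + 25))) = √(-42938 + ((-1 - 152) + (-(-375)*(-2) + 25))) = √(-42938 + (-153 + (-75*10 + 25))) = √(-42938 + (-153 + (-750 + 25))) = √(-42938 + (-153 - 725)) = √(-42938 - 878) = √(-43816) = 2*I*√10954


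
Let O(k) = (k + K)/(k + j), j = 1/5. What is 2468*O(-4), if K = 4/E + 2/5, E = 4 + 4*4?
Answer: 41956/19 ≈ 2208.2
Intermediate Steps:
j = ⅕ (j = 1*(⅕) = ⅕ ≈ 0.20000)
E = 20 (E = 4 + 16 = 20)
K = ⅗ (K = 4/20 + 2/5 = 4*(1/20) + 2*(⅕) = ⅕ + ⅖ = ⅗ ≈ 0.60000)
O(k) = (⅗ + k)/(⅕ + k) (O(k) = (k + ⅗)/(k + ⅕) = (⅗ + k)/(⅕ + k))
2468*O(-4) = 2468*((3 + 5*(-4))/(1 + 5*(-4))) = 2468*((3 - 20)/(1 - 20)) = 2468*(-17/(-19)) = 2468*(-1/19*(-17)) = 2468*(17/19) = 41956/19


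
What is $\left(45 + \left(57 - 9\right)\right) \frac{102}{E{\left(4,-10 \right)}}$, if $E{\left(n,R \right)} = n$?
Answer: $\frac{4743}{2} \approx 2371.5$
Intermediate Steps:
$\left(45 + \left(57 - 9\right)\right) \frac{102}{E{\left(4,-10 \right)}} = \left(45 + \left(57 - 9\right)\right) \frac{102}{4} = \left(45 + \left(57 - 9\right)\right) 102 \cdot \frac{1}{4} = \left(45 + 48\right) \frac{51}{2} = 93 \cdot \frac{51}{2} = \frac{4743}{2}$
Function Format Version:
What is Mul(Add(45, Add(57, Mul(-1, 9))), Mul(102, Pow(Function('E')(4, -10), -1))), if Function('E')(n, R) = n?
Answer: Rational(4743, 2) ≈ 2371.5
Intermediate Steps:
Mul(Add(45, Add(57, Mul(-1, 9))), Mul(102, Pow(Function('E')(4, -10), -1))) = Mul(Add(45, Add(57, Mul(-1, 9))), Mul(102, Pow(4, -1))) = Mul(Add(45, Add(57, -9)), Mul(102, Rational(1, 4))) = Mul(Add(45, 48), Rational(51, 2)) = Mul(93, Rational(51, 2)) = Rational(4743, 2)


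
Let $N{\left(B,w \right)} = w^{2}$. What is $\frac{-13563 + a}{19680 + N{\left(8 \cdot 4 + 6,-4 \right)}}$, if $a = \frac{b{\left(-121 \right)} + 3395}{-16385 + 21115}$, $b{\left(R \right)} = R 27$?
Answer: $- \frac{32076431}{46581040} \approx -0.68862$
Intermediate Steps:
$b{\left(R \right)} = 27 R$
$a = \frac{64}{2365}$ ($a = \frac{27 \left(-121\right) + 3395}{-16385 + 21115} = \frac{-3267 + 3395}{4730} = 128 \cdot \frac{1}{4730} = \frac{64}{2365} \approx 0.027061$)
$\frac{-13563 + a}{19680 + N{\left(8 \cdot 4 + 6,-4 \right)}} = \frac{-13563 + \frac{64}{2365}}{19680 + \left(-4\right)^{2}} = - \frac{32076431}{2365 \left(19680 + 16\right)} = - \frac{32076431}{2365 \cdot 19696} = \left(- \frac{32076431}{2365}\right) \frac{1}{19696} = - \frac{32076431}{46581040}$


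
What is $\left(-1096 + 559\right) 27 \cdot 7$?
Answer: $-101493$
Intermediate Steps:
$\left(-1096 + 559\right) 27 \cdot 7 = \left(-537\right) 189 = -101493$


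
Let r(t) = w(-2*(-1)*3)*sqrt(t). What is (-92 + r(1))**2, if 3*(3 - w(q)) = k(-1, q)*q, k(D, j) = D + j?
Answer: 9801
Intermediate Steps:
w(q) = 3 - q*(-1 + q)/3 (w(q) = 3 - (-1 + q)*q/3 = 3 - q*(-1 + q)/3)
r(t) = -7*sqrt(t) (r(t) = (3 - -2*(-1)*3*(-1 - 2*(-1)*3)/3)*sqrt(t) = (3 - 2*3*(-1 + 2*3)/3)*sqrt(t) = (3 - 1/3*6*(-1 + 6))*sqrt(t) = (3 - 1/3*6*5)*sqrt(t) = (3 - 10)*sqrt(t) = -7*sqrt(t))
(-92 + r(1))**2 = (-92 - 7*sqrt(1))**2 = (-92 - 7*1)**2 = (-92 - 7)**2 = (-99)**2 = 9801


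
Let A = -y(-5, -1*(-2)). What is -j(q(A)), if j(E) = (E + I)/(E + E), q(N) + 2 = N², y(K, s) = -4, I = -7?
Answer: -¼ ≈ -0.25000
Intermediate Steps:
A = 4 (A = -1*(-4) = 4)
q(N) = -2 + N²
j(E) = (-7 + E)/(2*E) (j(E) = (E - 7)/(E + E) = (-7 + E)/((2*E)) = (-7 + E)*(1/(2*E)) = (-7 + E)/(2*E))
-j(q(A)) = -(-7 + (-2 + 4²))/(2*(-2 + 4²)) = -(-7 + (-2 + 16))/(2*(-2 + 16)) = -(-7 + 14)/(2*14) = -7/(2*14) = -1*¼ = -¼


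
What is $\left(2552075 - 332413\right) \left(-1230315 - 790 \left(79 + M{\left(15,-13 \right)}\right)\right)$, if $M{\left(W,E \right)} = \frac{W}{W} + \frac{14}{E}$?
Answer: $- \frac{37300609733370}{13} \approx -2.8693 \cdot 10^{12}$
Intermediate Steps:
$M{\left(W,E \right)} = 1 + \frac{14}{E}$
$\left(2552075 - 332413\right) \left(-1230315 - 790 \left(79 + M{\left(15,-13 \right)}\right)\right) = \left(2552075 - 332413\right) \left(-1230315 - 790 \left(79 + \frac{14 - 13}{-13}\right)\right) = 2219662 \left(-1230315 - 790 \left(79 - \frac{1}{13}\right)\right) = 2219662 \left(-1230315 - \frac{810540}{13}\right) = 2219662 \left(- \frac{16804635}{13}\right) = - \frac{37300609733370}{13}$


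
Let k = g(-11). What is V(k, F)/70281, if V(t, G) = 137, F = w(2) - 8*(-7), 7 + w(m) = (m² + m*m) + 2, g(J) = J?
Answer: 1/513 ≈ 0.0019493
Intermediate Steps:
w(m) = -5 + 2*m² (w(m) = -7 + ((m² + m*m) + 2) = -7 + ((m² + m²) + 2) = -7 + (2*m² + 2) = -7 + (2 + 2*m²) = -5 + 2*m²)
k = -11
F = 59 (F = (-5 + 2*2²) - 8*(-7) = (-5 + 2*4) + 56 = (-5 + 8) + 56 = 3 + 56 = 59)
V(k, F)/70281 = 137/70281 = 137*(1/70281) = 1/513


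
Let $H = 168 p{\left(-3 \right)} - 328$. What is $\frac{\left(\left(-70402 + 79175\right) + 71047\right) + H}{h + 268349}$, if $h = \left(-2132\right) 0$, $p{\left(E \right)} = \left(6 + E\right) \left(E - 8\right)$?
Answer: $\frac{73948}{268349} \approx 0.27557$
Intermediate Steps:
$p{\left(E \right)} = \left(-8 + E\right) \left(6 + E\right)$ ($p{\left(E \right)} = \left(6 + E\right) \left(-8 + E\right) = \left(-8 + E\right) \left(6 + E\right)$)
$h = 0$
$H = -5872$ ($H = 168 \left(-48 + \left(-3\right)^{2} - -6\right) - 328 = 168 \left(-48 + 9 + 6\right) - 328 = 168 \left(-33\right) - 328 = -5544 - 328 = -5872$)
$\frac{\left(\left(-70402 + 79175\right) + 71047\right) + H}{h + 268349} = \frac{\left(\left(-70402 + 79175\right) + 71047\right) - 5872}{0 + 268349} = \frac{\left(8773 + 71047\right) - 5872}{268349} = \left(79820 - 5872\right) \frac{1}{268349} = 73948 \cdot \frac{1}{268349} = \frac{73948}{268349}$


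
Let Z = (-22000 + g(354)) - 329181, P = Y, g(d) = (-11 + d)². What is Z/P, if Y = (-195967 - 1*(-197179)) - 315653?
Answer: 233532/314441 ≈ 0.74269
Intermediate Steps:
Y = -314441 (Y = (-195967 + 197179) - 315653 = 1212 - 315653 = -314441)
P = -314441
Z = -233532 (Z = (-22000 + (-11 + 354)²) - 329181 = (-22000 + 343²) - 329181 = (-22000 + 117649) - 329181 = 95649 - 329181 = -233532)
Z/P = -233532/(-314441) = -233532*(-1/314441) = 233532/314441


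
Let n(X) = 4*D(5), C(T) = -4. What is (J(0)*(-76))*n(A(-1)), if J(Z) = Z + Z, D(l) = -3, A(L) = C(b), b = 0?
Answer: 0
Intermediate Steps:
A(L) = -4
J(Z) = 2*Z
n(X) = -12 (n(X) = 4*(-3) = -12)
(J(0)*(-76))*n(A(-1)) = ((2*0)*(-76))*(-12) = (0*(-76))*(-12) = 0*(-12) = 0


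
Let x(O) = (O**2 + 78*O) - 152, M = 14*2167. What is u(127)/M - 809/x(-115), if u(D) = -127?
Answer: -2278593/11316074 ≈ -0.20136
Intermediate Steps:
M = 30338
x(O) = -152 + O**2 + 78*O
u(127)/M - 809/x(-115) = -127/30338 - 809/(-152 + (-115)**2 + 78*(-115)) = -127*1/30338 - 809/(-152 + 13225 - 8970) = -127/30338 - 809/4103 = -2278593/11316074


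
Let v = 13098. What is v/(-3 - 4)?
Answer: -13098/7 ≈ -1871.1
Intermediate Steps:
v/(-3 - 4) = 13098/(-3 - 4) = 13098/(-7) = -1/7*13098 = -13098/7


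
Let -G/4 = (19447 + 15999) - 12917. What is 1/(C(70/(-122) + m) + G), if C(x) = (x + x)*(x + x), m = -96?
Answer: -3721/196506112 ≈ -1.8936e-5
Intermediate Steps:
C(x) = 4*x² (C(x) = (2*x)*(2*x) = 4*x²)
G = -90116 (G = -4*((19447 + 15999) - 12917) = -4*(35446 - 12917) = -4*22529 = -90116)
1/(C(70/(-122) + m) + G) = 1/(4*(70/(-122) - 96)² - 90116) = 1/(4*(70*(-1/122) - 96)² - 90116) = 1/(4*(-35/61 - 96)² - 90116) = 1/(4*(-5891/61)² - 90116) = 1/(4*(34703881/3721) - 90116) = 1/(138815524/3721 - 90116) = 1/(-196506112/3721) = -3721/196506112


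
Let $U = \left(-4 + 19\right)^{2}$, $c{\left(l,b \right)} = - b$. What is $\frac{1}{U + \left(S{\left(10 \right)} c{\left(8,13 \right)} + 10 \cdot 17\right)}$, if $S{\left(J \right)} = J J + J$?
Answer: $- \frac{1}{1035} \approx -0.00096618$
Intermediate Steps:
$S{\left(J \right)} = J + J^{2}$ ($S{\left(J \right)} = J^{2} + J = J + J^{2}$)
$U = 225$ ($U = 15^{2} = 225$)
$\frac{1}{U + \left(S{\left(10 \right)} c{\left(8,13 \right)} + 10 \cdot 17\right)} = \frac{1}{225 + \left(10 \left(1 + 10\right) \left(\left(-1\right) 13\right) + 10 \cdot 17\right)} = \frac{1}{225 + \left(10 \cdot 11 \left(-13\right) + 170\right)} = \frac{1}{225 + \left(110 \left(-13\right) + 170\right)} = \frac{1}{225 + \left(-1430 + 170\right)} = \frac{1}{225 - 1260} = \frac{1}{-1035} = - \frac{1}{1035}$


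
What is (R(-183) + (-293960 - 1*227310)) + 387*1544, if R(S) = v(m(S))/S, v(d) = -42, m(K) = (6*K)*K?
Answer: 4651752/61 ≈ 76258.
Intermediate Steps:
m(K) = 6*K²
R(S) = -42/S
(R(-183) + (-293960 - 1*227310)) + 387*1544 = (-42/(-183) + (-293960 - 1*227310)) + 387*1544 = (-42*(-1/183) + (-293960 - 227310)) + 597528 = (14/61 - 521270) + 597528 = -31797456/61 + 597528 = 4651752/61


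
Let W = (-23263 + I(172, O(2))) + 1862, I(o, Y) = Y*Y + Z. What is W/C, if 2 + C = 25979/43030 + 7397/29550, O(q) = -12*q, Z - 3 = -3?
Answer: 1323987380625/72855032 ≈ 18173.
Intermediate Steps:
Z = 0 (Z = 3 - 3 = 0)
I(o, Y) = Y² (I(o, Y) = Y*Y + 0 = Y² + 0 = Y²)
W = -20825 (W = (-23263 + (-12*2)²) + 1862 = (-23263 + (-24)²) + 1862 = (-23263 + 576) + 1862 = -22687 + 1862 = -20825)
C = -72855032/63576825 (C = -2 + (25979/43030 + 7397/29550) = -2 + 54298618/63576825 = -72855032/63576825 ≈ -1.1459)
W/C = -20825/(-72855032/63576825) = -20825*(-63576825/72855032) = 1323987380625/72855032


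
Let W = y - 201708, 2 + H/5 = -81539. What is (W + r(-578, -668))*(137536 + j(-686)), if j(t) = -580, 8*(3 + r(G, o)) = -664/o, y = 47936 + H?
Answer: -12841972323123/167 ≈ -7.6898e+10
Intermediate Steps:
H = -407705 (H = -10 + 5*(-81539) = -10 - 407695 = -407705)
y = -359769 (y = 47936 - 407705 = -359769)
r(G, o) = -3 - 83/o (r(G, o) = -3 + (-664/o)/8 = -3 - 83/o)
W = -561477 (W = -359769 - 201708 = -561477)
(W + r(-578, -668))*(137536 + j(-686)) = (-561477 + (-3 - 83/(-668)))*(137536 - 580) = (-561477 + (-3 - 83*(-1/668)))*136956 = (-561477 + (-3 + 83/668))*136956 = (-561477 - 1921/668)*136956 = -375068557/668*136956 = -12841972323123/167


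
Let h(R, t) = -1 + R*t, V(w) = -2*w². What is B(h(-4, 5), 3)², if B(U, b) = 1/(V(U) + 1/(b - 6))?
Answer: 9/7006609 ≈ 1.2845e-6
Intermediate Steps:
B(U, b) = 1/(1/(-6 + b) - 2*U²) (B(U, b) = 1/(-2*U² + 1/(b - 6)) = 1/(-2*U² + 1/(-6 + b)) = 1/(1/(-6 + b) - 2*U²))
B(h(-4, 5), 3)² = ((-6 + 3)/(1 + 12*(-1 - 4*5)² - 2*3*(-1 - 4*5)²))² = (-3/(1 + 12*(-1 - 20)² - 2*3*(-1 - 20)²))² = (-3/(1 + 12*(-21)² - 2*3*(-21)²))² = (-3/(1 + 12*441 - 2*3*441))² = (-3/(1 + 5292 - 2646))² = (-3/2647)² = 9/7006609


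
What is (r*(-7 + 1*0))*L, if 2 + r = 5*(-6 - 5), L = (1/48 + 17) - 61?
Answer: -280763/16 ≈ -17548.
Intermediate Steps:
L = -2111/48 (L = (1/48 + 17) - 61 = 817/48 - 61 = -2111/48 ≈ -43.979)
r = -57 (r = -2 + 5*(-6 - 5) = -2 + 5*(-11) = -2 - 55 = -57)
(r*(-7 + 1*0))*L = -57*(-7 + 1*0)*(-2111/48) = -57*(-7 + 0)*(-2111/48) = -57*(-7)*(-2111/48) = 399*(-2111/48) = -280763/16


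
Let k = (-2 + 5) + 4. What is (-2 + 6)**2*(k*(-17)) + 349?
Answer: -1555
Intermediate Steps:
k = 7 (k = 3 + 4 = 7)
(-2 + 6)**2*(k*(-17)) + 349 = (-2 + 6)**2*(7*(-17)) + 349 = 4**2*(-119) + 349 = 16*(-119) + 349 = -1904 + 349 = -1555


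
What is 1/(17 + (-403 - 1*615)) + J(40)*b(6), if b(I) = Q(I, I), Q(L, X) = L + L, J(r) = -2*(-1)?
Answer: 24023/1001 ≈ 23.999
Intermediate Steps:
J(r) = 2
Q(L, X) = 2*L
b(I) = 2*I
1/(17 + (-403 - 1*615)) + J(40)*b(6) = 1/(17 + (-403 - 1*615)) + 2*(2*6) = 1/(17 + (-403 - 615)) + 2*12 = 1/(17 - 1018) + 24 = 1/(-1001) + 24 = -1/1001 + 24 = 24023/1001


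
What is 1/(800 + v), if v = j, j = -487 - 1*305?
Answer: ⅛ ≈ 0.12500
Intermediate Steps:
j = -792 (j = -487 - 305 = -792)
v = -792
1/(800 + v) = 1/(800 - 792) = 1/8 = ⅛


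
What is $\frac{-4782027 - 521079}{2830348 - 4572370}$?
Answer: $\frac{294617}{96779} \approx 3.0442$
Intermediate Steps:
$\frac{-4782027 - 521079}{2830348 - 4572370} = - \frac{5303106}{-1742022} = \left(-5303106\right) \left(- \frac{1}{1742022}\right) = \frac{294617}{96779}$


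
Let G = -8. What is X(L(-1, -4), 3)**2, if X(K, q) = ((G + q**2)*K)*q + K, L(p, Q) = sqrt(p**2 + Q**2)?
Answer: 272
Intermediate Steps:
L(p, Q) = sqrt(Q**2 + p**2)
X(K, q) = K + K*q*(-8 + q**2) (X(K, q) = ((-8 + q**2)*K)*q + K = (K*(-8 + q**2))*q + K = K*q*(-8 + q**2) + K = K + K*q*(-8 + q**2))
X(L(-1, -4), 3)**2 = (sqrt((-4)**2 + (-1)**2)*(1 + 3**3 - 8*3))**2 = (sqrt(16 + 1)*(1 + 27 - 24))**2 = (sqrt(17)*4)**2 = (4*sqrt(17))**2 = 272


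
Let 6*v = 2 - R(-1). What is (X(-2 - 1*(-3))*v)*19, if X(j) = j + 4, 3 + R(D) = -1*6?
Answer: 1045/6 ≈ 174.17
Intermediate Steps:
R(D) = -9 (R(D) = -3 - 1*6 = -3 - 6 = -9)
X(j) = 4 + j
v = 11/6 (v = (2 - 1*(-9))/6 = (2 + 9)/6 = (⅙)*11 = 11/6 ≈ 1.8333)
(X(-2 - 1*(-3))*v)*19 = ((4 + (-2 - 1*(-3)))*(11/6))*19 = ((4 + (-2 + 3))*(11/6))*19 = ((4 + 1)*(11/6))*19 = (5*(11/6))*19 = (55/6)*19 = 1045/6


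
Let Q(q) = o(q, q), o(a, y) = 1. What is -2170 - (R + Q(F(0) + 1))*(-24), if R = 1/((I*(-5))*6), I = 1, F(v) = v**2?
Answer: -10734/5 ≈ -2146.8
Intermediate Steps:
Q(q) = 1
R = -1/30 (R = 1/((1*(-5))*6) = 1/(-5*6) = 1/(-30) = -1/30 ≈ -0.033333)
-2170 - (R + Q(F(0) + 1))*(-24) = -2170 - (-1/30 + 1)*(-24) = -2170 - 29*(-24)/30 = -2170 - 1*(-116/5) = -2170 + 116/5 = -10734/5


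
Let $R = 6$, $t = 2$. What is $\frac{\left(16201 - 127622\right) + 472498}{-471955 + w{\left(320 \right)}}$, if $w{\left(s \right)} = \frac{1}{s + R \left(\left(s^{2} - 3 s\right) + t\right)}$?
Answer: $- \frac{219885782844}{287407380259} \approx -0.76507$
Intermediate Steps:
$w{\left(s \right)} = \frac{1}{12 - 17 s + 6 s^{2}}$ ($w{\left(s \right)} = \frac{1}{s + 6 \left(\left(s^{2} - 3 s\right) + 2\right)} = \frac{1}{s + 6 \left(2 + s^{2} - 3 s\right)} = \frac{1}{s + \left(12 - 18 s + 6 s^{2}\right)} = \frac{1}{12 - 17 s + 6 s^{2}}$)
$\frac{\left(16201 - 127622\right) + 472498}{-471955 + w{\left(320 \right)}} = \frac{\left(16201 - 127622\right) + 472498}{-471955 + \frac{1}{12 - 5440 + 6 \cdot 320^{2}}} = \frac{-111421 + 472498}{-471955 + \frac{1}{12 - 5440 + 6 \cdot 102400}} = \frac{361077}{-471955 + \frac{1}{12 - 5440 + 614400}} = \frac{361077}{-471955 + \frac{1}{608972}} = \frac{361077}{- \frac{287407380259}{608972}} = 361077 \left(- \frac{608972}{287407380259}\right) = - \frac{219885782844}{287407380259}$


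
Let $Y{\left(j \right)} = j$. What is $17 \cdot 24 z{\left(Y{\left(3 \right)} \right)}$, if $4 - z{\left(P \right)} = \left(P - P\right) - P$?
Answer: $2856$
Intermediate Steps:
$z{\left(P \right)} = 4 + P$ ($z{\left(P \right)} = 4 - \left(\left(P - P\right) - P\right) = 4 - \left(0 - P\right) = 4 - - P = 4 + P$)
$17 \cdot 24 z{\left(Y{\left(3 \right)} \right)} = 17 \cdot 24 \left(4 + 3\right) = 408 \cdot 7 = 2856$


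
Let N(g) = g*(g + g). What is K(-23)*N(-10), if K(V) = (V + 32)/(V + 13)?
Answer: -180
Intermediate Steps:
N(g) = 2*g² (N(g) = g*(2*g) = 2*g²)
K(V) = (32 + V)/(13 + V)
K(-23)*N(-10) = ((32 - 23)/(13 - 23))*(2*(-10)²) = (9/(-10))*(2*100) = -⅒*9*200 = -9/10*200 = -180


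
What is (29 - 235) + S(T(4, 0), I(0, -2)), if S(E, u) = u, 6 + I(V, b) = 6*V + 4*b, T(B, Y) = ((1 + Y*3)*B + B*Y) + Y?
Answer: -220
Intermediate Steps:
T(B, Y) = Y + B*Y + B*(1 + 3*Y) (T(B, Y) = ((1 + 3*Y)*B + B*Y) + Y = (B*(1 + 3*Y) + B*Y) + Y = (B*Y + B*(1 + 3*Y)) + Y = Y + B*Y + B*(1 + 3*Y))
I(V, b) = -6 + 4*b + 6*V (I(V, b) = -6 + (6*V + 4*b) = -6 + (4*b + 6*V) = -6 + 4*b + 6*V)
(29 - 235) + S(T(4, 0), I(0, -2)) = (29 - 235) + (-6 + 4*(-2) + 6*0) = -206 + (-6 - 8 + 0) = -206 - 14 = -220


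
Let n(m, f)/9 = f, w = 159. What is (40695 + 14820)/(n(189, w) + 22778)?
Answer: 55515/24209 ≈ 2.2932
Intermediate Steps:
n(m, f) = 9*f
(40695 + 14820)/(n(189, w) + 22778) = (40695 + 14820)/(9*159 + 22778) = 55515/(1431 + 22778) = 55515/24209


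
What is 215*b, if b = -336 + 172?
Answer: -35260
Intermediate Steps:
b = -164
215*b = 215*(-164) = -35260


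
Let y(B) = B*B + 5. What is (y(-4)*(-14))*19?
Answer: -5586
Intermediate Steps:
y(B) = 5 + B² (y(B) = B² + 5 = 5 + B²)
(y(-4)*(-14))*19 = ((5 + (-4)²)*(-14))*19 = ((5 + 16)*(-14))*19 = (21*(-14))*19 = -294*19 = -5586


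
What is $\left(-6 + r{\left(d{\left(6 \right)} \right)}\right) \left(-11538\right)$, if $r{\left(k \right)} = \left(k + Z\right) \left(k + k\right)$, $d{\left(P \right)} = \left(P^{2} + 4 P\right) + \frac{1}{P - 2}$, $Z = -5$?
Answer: $- \frac{306985797}{4} \approx -7.6746 \cdot 10^{7}$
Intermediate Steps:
$d{\left(P \right)} = P^{2} + \frac{1}{-2 + P} + 4 P$ ($d{\left(P \right)} = \left(P^{2} + 4 P\right) + \frac{1}{-2 + P} = P^{2} + \frac{1}{-2 + P} + 4 P$)
$r{\left(k \right)} = 2 k \left(-5 + k\right)$ ($r{\left(k \right)} = \left(k - 5\right) \left(k + k\right) = \left(-5 + k\right) 2 k = 2 k \left(-5 + k\right)$)
$\left(-6 + r{\left(d{\left(6 \right)} \right)}\right) \left(-11538\right) = \left(-6 + 2 \frac{1 + 6^{3} - 48 + 2 \cdot 6^{2}}{-2 + 6} \left(-5 + \frac{1 + 6^{3} - 48 + 2 \cdot 6^{2}}{-2 + 6}\right)\right) \left(-11538\right) = \left(-6 + 2 \frac{1 + 216 - 48 + 2 \cdot 36}{4} \left(-5 + \frac{1 + 216 - 48 + 2 \cdot 36}{4}\right)\right) \left(-11538\right) = \left(-6 + 2 \frac{1 + 216 - 48 + 72}{4} \left(-5 + \frac{1 + 216 - 48 + 72}{4}\right)\right) \left(-11538\right) = \left(-6 + 2 \cdot \frac{1}{4} \cdot 241 \left(-5 + \frac{1}{4} \cdot 241\right)\right) \left(-11538\right) = \left(-6 + 2 \cdot \frac{241}{4} \left(-5 + \frac{241}{4}\right)\right) \left(-11538\right) = \left(-6 + 2 \cdot \frac{241}{4} \cdot \frac{221}{4}\right) \left(-11538\right) = \left(-6 + \frac{53261}{8}\right) \left(-11538\right) = \frac{53213}{8} \left(-11538\right) = - \frac{306985797}{4}$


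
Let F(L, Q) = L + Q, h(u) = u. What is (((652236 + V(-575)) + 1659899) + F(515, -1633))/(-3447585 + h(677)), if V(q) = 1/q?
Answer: -664417387/990986050 ≈ -0.67046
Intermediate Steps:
(((652236 + V(-575)) + 1659899) + F(515, -1633))/(-3447585 + h(677)) = (((652236 + 1/(-575)) + 1659899) + (515 - 1633))/(-3447585 + 677) = (((652236 - 1/575) + 1659899) - 1118)/(-3446908) = ((375035699/575 + 1659899) - 1118)*(-1/3446908) = (1329477624/575 - 1118)*(-1/3446908) = (1328834774/575)*(-1/3446908) = -664417387/990986050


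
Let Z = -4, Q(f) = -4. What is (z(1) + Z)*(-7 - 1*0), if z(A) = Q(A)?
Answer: 56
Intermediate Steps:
z(A) = -4
(z(1) + Z)*(-7 - 1*0) = (-4 - 4)*(-7 - 1*0) = -8*(-7 + 0) = -8*(-7) = 56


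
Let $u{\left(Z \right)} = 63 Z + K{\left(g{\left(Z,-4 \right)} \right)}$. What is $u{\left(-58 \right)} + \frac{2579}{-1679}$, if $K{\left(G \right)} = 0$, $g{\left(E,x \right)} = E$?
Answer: $- \frac{6137645}{1679} \approx -3655.5$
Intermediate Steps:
$u{\left(Z \right)} = 63 Z$ ($u{\left(Z \right)} = 63 Z + 0 = 63 Z$)
$u{\left(-58 \right)} + \frac{2579}{-1679} = 63 \left(-58\right) + \frac{2579}{-1679} = -3654 + 2579 \left(- \frac{1}{1679}\right) = -3654 - \frac{2579}{1679} = - \frac{6137645}{1679}$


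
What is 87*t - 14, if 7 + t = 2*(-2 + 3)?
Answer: -449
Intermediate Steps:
t = -5 (t = -7 + 2*(-2 + 3) = -7 + 2*1 = -7 + 2 = -5)
87*t - 14 = 87*(-5) - 14 = -435 - 14 = -449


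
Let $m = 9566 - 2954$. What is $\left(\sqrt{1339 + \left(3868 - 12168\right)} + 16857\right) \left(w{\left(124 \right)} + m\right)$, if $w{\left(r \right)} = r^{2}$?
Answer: $370651716 + 21988 i \sqrt{6961} \approx 3.7065 \cdot 10^{8} + 1.8345 \cdot 10^{6} i$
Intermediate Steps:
$m = 6612$
$\left(\sqrt{1339 + \left(3868 - 12168\right)} + 16857\right) \left(w{\left(124 \right)} + m\right) = \left(\sqrt{1339 + \left(3868 - 12168\right)} + 16857\right) \left(124^{2} + 6612\right) = \left(\sqrt{1339 + \left(3868 - 12168\right)} + 16857\right) \left(15376 + 6612\right) = \left(\sqrt{1339 - 8300} + 16857\right) 21988 = \left(\sqrt{-6961} + 16857\right) 21988 = \left(i \sqrt{6961} + 16857\right) 21988 = \left(16857 + i \sqrt{6961}\right) 21988 = 370651716 + 21988 i \sqrt{6961}$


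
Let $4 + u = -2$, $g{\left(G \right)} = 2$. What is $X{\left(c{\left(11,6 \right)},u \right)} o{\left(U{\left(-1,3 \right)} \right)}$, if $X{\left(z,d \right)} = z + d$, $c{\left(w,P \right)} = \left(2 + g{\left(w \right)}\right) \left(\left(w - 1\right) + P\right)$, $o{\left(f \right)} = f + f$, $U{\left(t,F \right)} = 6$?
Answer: $696$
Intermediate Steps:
$u = -6$ ($u = -4 - 2 = -6$)
$o{\left(f \right)} = 2 f$
$c{\left(w,P \right)} = -4 + 4 P + 4 w$ ($c{\left(w,P \right)} = \left(2 + 2\right) \left(\left(w - 1\right) + P\right) = 4 \left(\left(-1 + w\right) + P\right) = 4 \left(-1 + P + w\right) = -4 + 4 P + 4 w$)
$X{\left(z,d \right)} = d + z$
$X{\left(c{\left(11,6 \right)},u \right)} o{\left(U{\left(-1,3 \right)} \right)} = \left(-6 + \left(-4 + 4 \cdot 6 + 4 \cdot 11\right)\right) 2 \cdot 6 = \left(-6 + \left(-4 + 24 + 44\right)\right) 12 = \left(-6 + 64\right) 12 = 58 \cdot 12 = 696$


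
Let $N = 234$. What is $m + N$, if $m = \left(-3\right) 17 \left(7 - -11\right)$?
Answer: $-684$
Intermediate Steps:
$m = -918$ ($m = - 51 \left(7 + 11\right) = \left(-51\right) 18 = -918$)
$m + N = -918 + 234 = -684$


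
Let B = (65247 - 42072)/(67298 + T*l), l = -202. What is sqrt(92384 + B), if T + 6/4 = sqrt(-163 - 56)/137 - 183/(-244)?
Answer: sqrt(2)*sqrt((853685056271 - 18661568*I*sqrt(219))/(18481163 - 404*I*sqrt(219))) ≈ 303.95 + 1.8285e-7*I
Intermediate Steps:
T = -3/4 + I*sqrt(219)/137 (T = -3/2 + (sqrt(-163 - 56)/137 - 183/(-244)) = -3/2 + (sqrt(-219)*(1/137) - 183*(-1/244)) = -3/2 + ((I*sqrt(219))*(1/137) + 3/4) = -3/2 + (I*sqrt(219)/137 + 3/4) = -3/2 + (3/4 + I*sqrt(219)/137) = -3/4 + I*sqrt(219)/137 ≈ -0.75 + 0.10802*I)
B = 23175/(134899/2 - 202*I*sqrt(219)/137) (B = (65247 - 42072)/(67298 + (-3/4 + I*sqrt(219)/137)*(-202)) = 23175/(67298 + (303/2 - 202*I*sqrt(219)/137)) = 23175/(134899/2 - 202*I*sqrt(219)/137) ≈ 0.34359 + 0.00011115*I)
sqrt(92384 + B) = sqrt(92384 + (117354460991850/341553421576873 + 2565379800*I*sqrt(219)/341553421576873)) = sqrt(31554188653418827082/341553421576873 + 2565379800*I*sqrt(219)/341553421576873)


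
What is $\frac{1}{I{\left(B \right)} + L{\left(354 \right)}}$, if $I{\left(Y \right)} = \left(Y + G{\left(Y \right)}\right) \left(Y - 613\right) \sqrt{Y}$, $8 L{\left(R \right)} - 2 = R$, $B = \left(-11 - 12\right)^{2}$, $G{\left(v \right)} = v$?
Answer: $- \frac{2}{4088023} \approx -4.8923 \cdot 10^{-7}$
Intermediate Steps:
$B = 529$ ($B = \left(-23\right)^{2} = 529$)
$L{\left(R \right)} = \frac{1}{4} + \frac{R}{8}$
$I{\left(Y \right)} = 2 Y^{\frac{3}{2}} \left(-613 + Y\right)$ ($I{\left(Y \right)} = \left(Y + Y\right) \left(Y - 613\right) \sqrt{Y} = 2 Y \left(-613 + Y\right) \sqrt{Y} = 2 Y^{\frac{3}{2}} \left(-613 + Y\right)$)
$\frac{1}{I{\left(B \right)} + L{\left(354 \right)}} = \frac{1}{2 \cdot 529^{\frac{3}{2}} \left(-613 + 529\right) + \left(\frac{1}{4} + \frac{1}{8} \cdot 354\right)} = \frac{1}{2 \cdot 12167 \left(-84\right) + \left(\frac{1}{4} + \frac{177}{4}\right)} = \frac{1}{-2044056 + \frac{89}{2}} = \frac{1}{- \frac{4088023}{2}} = - \frac{2}{4088023}$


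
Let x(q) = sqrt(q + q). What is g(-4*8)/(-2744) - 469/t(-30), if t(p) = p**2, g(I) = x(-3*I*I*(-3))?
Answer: -469/900 - 12*sqrt(2)/343 ≈ -0.57059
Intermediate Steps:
x(q) = sqrt(2)*sqrt(q) (x(q) = sqrt(2*q) = sqrt(2)*sqrt(q))
g(I) = 3*sqrt(2)*sqrt(I**2) (g(I) = sqrt(2)*sqrt(-3*I*I*(-3)) = sqrt(2)*sqrt(-3*I**2*(-3)) = sqrt(2)*sqrt(-(-9)*I**2) = sqrt(2)*sqrt(9*I**2) = sqrt(2)*(3*sqrt(I**2)) = 3*sqrt(2)*sqrt(I**2))
g(-4*8)/(-2744) - 469/t(-30) = (3*sqrt(2)*sqrt((-4*8)**2))/(-2744) - 469/((-30)**2) = (3*sqrt(2)*sqrt((-32)**2))*(-1/2744) - 469/900 = (3*sqrt(2)*sqrt(1024))*(-1/2744) - 469*1/900 = (3*sqrt(2)*32)*(-1/2744) - 469/900 = (96*sqrt(2))*(-1/2744) - 469/900 = -12*sqrt(2)/343 - 469/900 = -469/900 - 12*sqrt(2)/343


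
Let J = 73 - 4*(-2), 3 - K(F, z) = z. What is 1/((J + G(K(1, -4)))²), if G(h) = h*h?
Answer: 1/16900 ≈ 5.9172e-5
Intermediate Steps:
K(F, z) = 3 - z
G(h) = h²
J = 81 (J = 73 + 8 = 81)
1/((J + G(K(1, -4)))²) = 1/((81 + (3 - 1*(-4))²)²) = 1/((81 + (3 + 4)²)²) = 1/((81 + 7²)²) = 1/((81 + 49)²) = 1/(130²) = 1/16900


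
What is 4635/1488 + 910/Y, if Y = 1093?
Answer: 2140045/542128 ≈ 3.9475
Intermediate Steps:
4635/1488 + 910/Y = 4635/1488 + 910/1093 = 4635*(1/1488) + 910*(1/1093) = 1545/496 + 910/1093 = 2140045/542128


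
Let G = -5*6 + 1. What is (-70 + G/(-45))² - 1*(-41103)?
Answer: 92974216/2025 ≈ 45913.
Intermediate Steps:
G = -29 (G = -30 + 1 = -29)
(-70 + G/(-45))² - 1*(-41103) = (-70 - 29/(-45))² - 1*(-41103) = (-70 - 29*(-1/45))² + 41103 = (-70 + 29/45)² + 41103 = (-3121/45)² + 41103 = 9740641/2025 + 41103 = 92974216/2025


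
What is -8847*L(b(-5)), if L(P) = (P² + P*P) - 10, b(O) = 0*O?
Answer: 88470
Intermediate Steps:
b(O) = 0
L(P) = -10 + 2*P² (L(P) = (P² + P²) - 10 = 2*P² - 10 = -10 + 2*P²)
-8847*L(b(-5)) = -8847*(-10 + 2*0²) = -8847*(-10 + 2*0) = -8847*(-10 + 0) = -8847*(-10) = 88470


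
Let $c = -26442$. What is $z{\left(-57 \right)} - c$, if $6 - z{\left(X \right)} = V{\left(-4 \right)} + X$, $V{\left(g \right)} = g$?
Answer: $26509$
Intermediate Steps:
$z{\left(X \right)} = 10 - X$ ($z{\left(X \right)} = 6 - \left(-4 + X\right) = 10 - X$)
$z{\left(-57 \right)} - c = \left(10 - -57\right) - -26442 = \left(10 + 57\right) + 26442 = 67 + 26442 = 26509$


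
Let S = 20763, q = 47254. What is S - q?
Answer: -26491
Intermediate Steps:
S - q = 20763 - 1*47254 = 20763 - 47254 = -26491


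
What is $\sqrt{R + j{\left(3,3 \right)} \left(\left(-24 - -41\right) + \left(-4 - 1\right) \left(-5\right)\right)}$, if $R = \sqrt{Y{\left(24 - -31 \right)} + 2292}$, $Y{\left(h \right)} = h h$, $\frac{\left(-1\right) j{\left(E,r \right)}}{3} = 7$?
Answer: $\sqrt{-882 + \sqrt{5317}} \approx 28.444 i$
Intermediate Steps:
$j{\left(E,r \right)} = -21$ ($j{\left(E,r \right)} = \left(-3\right) 7 = -21$)
$Y{\left(h \right)} = h^{2}$
$R = \sqrt{5317}$ ($R = \sqrt{\left(24 - -31\right)^{2} + 2292} = \sqrt{\left(24 + 31\right)^{2} + 2292} = \sqrt{55^{2} + 2292} = \sqrt{3025 + 2292} = \sqrt{5317} \approx 72.918$)
$\sqrt{R + j{\left(3,3 \right)} \left(\left(-24 - -41\right) + \left(-4 - 1\right) \left(-5\right)\right)} = \sqrt{\sqrt{5317} - 21 \left(\left(-24 - -41\right) + \left(-4 - 1\right) \left(-5\right)\right)} = \sqrt{\sqrt{5317} - 21 \left(\left(-24 + 41\right) - -25\right)} = \sqrt{\sqrt{5317} - 21 \left(17 + 25\right)} = \sqrt{\sqrt{5317} - 882} = \sqrt{-882 + \sqrt{5317}}$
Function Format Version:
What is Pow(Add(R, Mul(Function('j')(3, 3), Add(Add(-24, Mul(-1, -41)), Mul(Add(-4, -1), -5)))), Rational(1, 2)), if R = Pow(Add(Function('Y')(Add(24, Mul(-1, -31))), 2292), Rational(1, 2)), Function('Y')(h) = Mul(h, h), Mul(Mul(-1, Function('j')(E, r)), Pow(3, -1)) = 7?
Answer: Pow(Add(-882, Pow(5317, Rational(1, 2))), Rational(1, 2)) ≈ Mul(28.444, I)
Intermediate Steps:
Function('j')(E, r) = -21 (Function('j')(E, r) = Mul(-3, 7) = -21)
Function('Y')(h) = Pow(h, 2)
R = Pow(5317, Rational(1, 2)) (R = Pow(Add(Pow(Add(24, Mul(-1, -31)), 2), 2292), Rational(1, 2)) = Pow(Add(Pow(Add(24, 31), 2), 2292), Rational(1, 2)) = Pow(Add(Pow(55, 2), 2292), Rational(1, 2)) = Pow(Add(3025, 2292), Rational(1, 2)) = Pow(5317, Rational(1, 2)) ≈ 72.918)
Pow(Add(R, Mul(Function('j')(3, 3), Add(Add(-24, Mul(-1, -41)), Mul(Add(-4, -1), -5)))), Rational(1, 2)) = Pow(Add(Pow(5317, Rational(1, 2)), Mul(-21, Add(Add(-24, Mul(-1, -41)), Mul(Add(-4, -1), -5)))), Rational(1, 2)) = Pow(Add(Pow(5317, Rational(1, 2)), Mul(-21, Add(Add(-24, 41), Mul(-5, -5)))), Rational(1, 2)) = Pow(Add(Pow(5317, Rational(1, 2)), Mul(-21, Add(17, 25))), Rational(1, 2)) = Pow(Add(Pow(5317, Rational(1, 2)), Mul(-21, 42)), Rational(1, 2)) = Pow(Add(Pow(5317, Rational(1, 2)), -882), Rational(1, 2)) = Pow(Add(-882, Pow(5317, Rational(1, 2))), Rational(1, 2))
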